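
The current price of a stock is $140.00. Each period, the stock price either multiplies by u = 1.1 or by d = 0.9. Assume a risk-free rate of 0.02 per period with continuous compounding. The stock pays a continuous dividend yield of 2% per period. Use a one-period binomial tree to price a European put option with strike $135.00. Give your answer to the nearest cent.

Per-period risk-free factor R = e^0.02 = 1.0202; dividend-adjusted growth = e^(0.02−0.02) = 1.0000.
Risk-neutral probability p = (1.0000 − 0.9)/(1.1 − 0.9) = 0.1000/0.2000 = 0.5000
Terminal stock prices: S_u = 154, S_d = 126
Terminal payoffs (K − S): max(-19, 0) = 0, max(9, 0) = 9
Node 0 (S = 140): V_0 = e^(−0.02)·[0.5000·0.0000 + 0.5000·9.0000] = 4.4109

$4.41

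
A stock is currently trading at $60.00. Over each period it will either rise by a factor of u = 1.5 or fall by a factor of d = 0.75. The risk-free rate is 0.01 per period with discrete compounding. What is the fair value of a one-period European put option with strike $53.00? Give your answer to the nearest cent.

Risk-neutral probability p = (1 + 0.01 − 0.75)/(1.5 − 0.75) = 0.2600/0.7500 = 0.3467
Terminal stock prices: S_u = 90, S_d = 45
Terminal payoffs (K − S): max(-37, 0) = 0, max(8, 0) = 8
Node 0 (S = 60): V_0 = 1/1.01·[0.3467·0.0000 + 0.6533·8.0000] = 5.1749

$5.17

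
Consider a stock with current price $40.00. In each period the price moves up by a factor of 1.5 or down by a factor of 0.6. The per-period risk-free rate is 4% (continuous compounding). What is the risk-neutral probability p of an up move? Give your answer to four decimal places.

p = 0.4898

Risk-neutral probability p = (e^0.04 − 0.6)/(1.5 − 0.6) = 0.4408/0.9000 = 0.4898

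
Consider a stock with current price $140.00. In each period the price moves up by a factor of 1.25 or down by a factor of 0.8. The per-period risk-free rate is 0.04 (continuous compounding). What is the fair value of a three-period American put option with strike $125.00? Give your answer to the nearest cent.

Risk-neutral probability p = (e^0.04 − 0.8)/(1.25 − 0.8) = 0.2408/0.4500 = 0.5351
Terminal stock prices: S_uuu = 273.4, S_uud = 175, S_udd = 112, S_ddd = 71.68
Terminal payoffs (K − S): max(-148.4, 0) = 0, max(-50, 0) = 0, max(13, 0) = 13, max(53.32, 0) = 53.32
Node uu (S = 218.8): continuation = e^(−0.04)·[0.5351·0.0000 + 0.4649·0.0000] = 0.0000; exercise value = 0.0000 ≤ continuation, so V_uu = 0.0000
Node ud (S = 140): continuation = e^(−0.04)·[0.5351·0.0000 + 0.4649·13.0000] = 5.8063; exercise value = 0.0000 ≤ continuation, so V_ud = 5.8063
Node dd (S = 89.6): continuation = e^(−0.04)·[0.5351·13.0000 + 0.4649·53.3200] = 30.4987; exercise value = 35.4000 > continuation, so V_dd = 35.4000 (exercise)
Node u (S = 175): continuation = e^(−0.04)·[0.5351·0.0000 + 0.4649·5.8063] = 2.5933; exercise value = 0.0000 ≤ continuation, so V_u = 2.5933
Node d (S = 112): continuation = e^(−0.04)·[0.5351·5.8063 + 0.4649·35.4000] = 18.7963; exercise value = 13.0000 ≤ continuation, so V_d = 18.7963
Node 0 (S = 140): continuation = e^(−0.04)·[0.5351·2.5933 + 0.4649·18.7963] = 9.7285; exercise value = 0.0000 ≤ continuation, so V_0 = 9.7285

$9.73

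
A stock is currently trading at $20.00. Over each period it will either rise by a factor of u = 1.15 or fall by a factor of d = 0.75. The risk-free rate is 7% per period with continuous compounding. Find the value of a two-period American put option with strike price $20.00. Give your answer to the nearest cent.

$1.28

Risk-neutral probability p = (e^0.07 − 0.75)/(1.15 − 0.75) = 0.3225/0.4000 = 0.8063
Terminal stock prices: S_uu = 26.45, S_ud = 17.25, S_dd = 11.25
Terminal payoffs (K − S): max(-6.45, 0) = 0, max(2.75, 0) = 2.75, max(8.75, 0) = 8.75
Node u (S = 23): continuation = e^(−0.07)·[0.8063·0.0000 + 0.1937·2.7500] = 0.4967; exercise value = 0.0000 ≤ continuation, so V_u = 0.4967
Node d (S = 15): continuation = e^(−0.07)·[0.8063·2.7500 + 0.1937·8.7500] = 3.6479; exercise value = 5.0000 > continuation, so V_d = 5.0000 (exercise)
Node 0 (S = 20): continuation = e^(−0.07)·[0.8063·0.4967 + 0.1937·5.0000] = 1.2766; exercise value = 0.0000 ≤ continuation, so V_0 = 1.2766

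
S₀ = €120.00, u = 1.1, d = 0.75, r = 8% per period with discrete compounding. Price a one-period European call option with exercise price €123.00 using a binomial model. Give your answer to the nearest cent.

Risk-neutral probability p = (1 + 0.08 − 0.75)/(1.1 − 0.75) = 0.3300/0.3500 = 0.9429
Terminal stock prices: S_u = 132, S_d = 90
Terminal payoffs (S − K): max(9, 0) = 9, max(-33, 0) = 0
Node 0 (S = 120): V_0 = 1/1.08·[0.9429·9.0000 + 0.0571·0.0000] = 7.8571

€7.86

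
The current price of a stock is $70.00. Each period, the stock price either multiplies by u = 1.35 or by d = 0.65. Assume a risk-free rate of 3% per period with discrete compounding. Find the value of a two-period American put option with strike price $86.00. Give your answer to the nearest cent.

$23.72

Risk-neutral probability p = (1 + 0.03 − 0.65)/(1.35 − 0.65) = 0.3800/0.7000 = 0.5429
Terminal stock prices: S_uu = 127.6, S_ud = 61.43, S_dd = 29.58
Terminal payoffs (K − S): max(-41.58, 0) = 0, max(24.57, 0) = 24.57, max(56.42, 0) = 56.42
Node u (S = 94.5): continuation = 1/1.03·[0.5429·0.0000 + 0.4571·24.5750] = 10.9071; exercise value = 0.0000 ≤ continuation, so V_u = 10.9071
Node d (S = 45.5): continuation = 1/1.03·[0.5429·24.5750 + 0.4571·56.4250] = 37.9951; exercise value = 40.5000 > continuation, so V_d = 40.5000 (exercise)
Node 0 (S = 70): continuation = 1/1.03·[0.5429·10.9071 + 0.4571·40.5000] = 23.7236; exercise value = 16.0000 ≤ continuation, so V_0 = 23.7236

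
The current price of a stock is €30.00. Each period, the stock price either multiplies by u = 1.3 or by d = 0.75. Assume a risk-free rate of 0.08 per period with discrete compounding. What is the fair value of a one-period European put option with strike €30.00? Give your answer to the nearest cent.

€2.78

Risk-neutral probability p = (1 + 0.08 − 0.75)/(1.3 − 0.75) = 0.3300/0.5500 = 0.6000
Terminal stock prices: S_u = 39, S_d = 22.5
Terminal payoffs (K − S): max(-9, 0) = 0, max(7.5, 0) = 7.5
Node 0 (S = 30): V_0 = 1/1.08·[0.6000·0.0000 + 0.4000·7.5000] = 2.7778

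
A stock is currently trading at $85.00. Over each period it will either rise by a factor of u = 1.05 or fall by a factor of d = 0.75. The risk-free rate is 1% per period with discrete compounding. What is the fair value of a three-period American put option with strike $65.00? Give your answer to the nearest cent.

Risk-neutral probability p = (1 + 0.01 − 0.75)/(1.05 − 0.75) = 0.2600/0.3000 = 0.8667
Terminal stock prices: S_uuu = 98.4, S_uud = 70.28, S_udd = 50.2, S_ddd = 35.86
Terminal payoffs (K − S): max(-33.4, 0) = 0, max(-5.284, 0) = 0, max(14.8, 0) = 14.8, max(29.14, 0) = 29.14
Node uu (S = 93.71): continuation = 1/1.01·[0.8667·0.0000 + 0.1333·0.0000] = 0.0000; exercise value = 0.0000 ≤ continuation, so V_uu = 0.0000
Node ud (S = 66.94): continuation = 1/1.01·[0.8667·0.0000 + 0.1333·14.7969] = 1.9534; exercise value = 0.0000 ≤ continuation, so V_ud = 1.9534
Node dd (S = 47.81): continuation = 1/1.01·[0.8667·14.7969 + 0.1333·29.1406] = 16.5439; exercise value = 17.1875 > continuation, so V_dd = 17.1875 (exercise)
Node u (S = 89.25): continuation = 1/1.01·[0.8667·0.0000 + 0.1333·1.9534] = 0.2579; exercise value = 0.0000 ≤ continuation, so V_u = 0.2579
Node d (S = 63.75): continuation = 1/1.01·[0.8667·1.9534 + 0.1333·17.1875] = 3.9451; exercise value = 1.2500 ≤ continuation, so V_d = 3.9451
Node 0 (S = 85): continuation = 1/1.01·[0.8667·0.2579 + 0.1333·3.9451] = 0.7421; exercise value = 0.0000 ≤ continuation, so V_0 = 0.7421

$0.74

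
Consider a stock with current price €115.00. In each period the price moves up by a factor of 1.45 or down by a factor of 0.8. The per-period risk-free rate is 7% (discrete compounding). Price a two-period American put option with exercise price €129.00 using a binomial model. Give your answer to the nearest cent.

Risk-neutral probability p = (1 + 0.07 − 0.8)/(1.45 − 0.8) = 0.2700/0.6500 = 0.4154
Terminal stock prices: S_uu = 241.8, S_ud = 133.4, S_dd = 73.6
Terminal payoffs (K − S): max(-112.8, 0) = 0, max(-4.4, 0) = 0, max(55.4, 0) = 55.4
Node u (S = 166.8): continuation = 1/1.07·[0.4154·0.0000 + 0.5846·0.0000] = 0.0000; exercise value = 0.0000 ≤ continuation, so V_u = 0.0000
Node d (S = 92): continuation = 1/1.07·[0.4154·0.0000 + 0.5846·55.4000] = 30.2689; exercise value = 37.0000 > continuation, so V_d = 37.0000 (exercise)
Node 0 (S = 115): continuation = 1/1.07·[0.4154·0.0000 + 0.5846·37.0000] = 20.2157; exercise value = 14.0000 ≤ continuation, so V_0 = 20.2157

€20.22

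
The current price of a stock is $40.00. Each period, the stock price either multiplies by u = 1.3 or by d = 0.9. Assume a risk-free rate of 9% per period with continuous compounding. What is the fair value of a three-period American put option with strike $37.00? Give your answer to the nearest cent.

Risk-neutral probability p = (e^0.09 − 0.9)/(1.3 − 0.9) = 0.1942/0.4000 = 0.4854
Terminal stock prices: S_uuu = 87.88, S_uud = 60.84, S_udd = 42.12, S_ddd = 29.16
Terminal payoffs (K − S): max(-50.88, 0) = 0, max(-23.84, 0) = 0, max(-5.12, 0) = 0, max(7.84, 0) = 7.84
Node uu (S = 67.6): continuation = e^(−0.09)·[0.4854·0.0000 + 0.5146·0.0000] = 0.0000; exercise value = 0.0000 ≤ continuation, so V_uu = 0.0000
Node ud (S = 46.8): continuation = e^(−0.09)·[0.4854·0.0000 + 0.5146·0.0000] = 0.0000; exercise value = 0.0000 ≤ continuation, so V_ud = 0.0000
Node dd (S = 32.4): continuation = e^(−0.09)·[0.4854·0.0000 + 0.5146·7.8400] = 3.6870; exercise value = 4.6000 > continuation, so V_dd = 4.6000 (exercise)
Node u (S = 52): continuation = e^(−0.09)·[0.4854·0.0000 + 0.5146·0.0000] = 0.0000; exercise value = 0.0000 ≤ continuation, so V_u = 0.0000
Node d (S = 36): continuation = e^(−0.09)·[0.4854·0.0000 + 0.5146·4.6000] = 2.1633; exercise value = 1.0000 ≤ continuation, so V_d = 2.1633
Node 0 (S = 40): continuation = e^(−0.09)·[0.4854·0.0000 + 0.5146·2.1633] = 1.0173; exercise value = 0.0000 ≤ continuation, so V_0 = 1.0173

$1.02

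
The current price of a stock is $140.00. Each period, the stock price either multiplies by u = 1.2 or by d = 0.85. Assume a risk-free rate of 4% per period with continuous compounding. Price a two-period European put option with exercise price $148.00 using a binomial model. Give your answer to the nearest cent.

Risk-neutral probability p = (e^0.04 − 0.85)/(1.2 − 0.85) = 0.1908/0.3500 = 0.5452
Terminal stock prices: S_uu = 201.6, S_ud = 142.8, S_dd = 101.1
Terminal payoffs (K − S): max(-53.6, 0) = 0, max(5.2, 0) = 5.2, max(46.85, 0) = 46.85
Node u (S = 168): V_u = e^(−0.04)·[0.5452·0.0000 + 0.4548·5.2000] = 2.2724
Node d (S = 119): V_d = e^(−0.04)·[0.5452·5.2000 + 0.4548·46.8500] = 23.1968
Node 0 (S = 140): V_0 = e^(−0.04)·[0.5452·2.2724 + 0.4548·23.1968] = 11.3271

$11.33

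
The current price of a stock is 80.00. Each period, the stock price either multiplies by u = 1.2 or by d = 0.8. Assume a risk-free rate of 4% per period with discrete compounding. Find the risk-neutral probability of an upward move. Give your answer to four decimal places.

p = 0.6000

Risk-neutral probability p = (1 + 0.04 − 0.8)/(1.2 − 0.8) = 0.2400/0.4000 = 0.6000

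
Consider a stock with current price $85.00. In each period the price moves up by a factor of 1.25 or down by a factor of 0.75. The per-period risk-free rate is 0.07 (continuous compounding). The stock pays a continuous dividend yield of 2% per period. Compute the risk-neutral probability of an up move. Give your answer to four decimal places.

Per-period risk-free factor R = e^0.07 = 1.0725; dividend-adjusted growth = e^(0.07−0.02) = 1.0513.
Risk-neutral probability p = (1.0513 − 0.75)/(1.25 − 0.75) = 0.3013/0.5000 = 0.6025

p = 0.6025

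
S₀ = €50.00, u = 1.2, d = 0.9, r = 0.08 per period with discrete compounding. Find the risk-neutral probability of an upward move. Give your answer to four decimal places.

p = 0.6000

Risk-neutral probability p = (1 + 0.08 − 0.9)/(1.2 − 0.9) = 0.1800/0.3000 = 0.6000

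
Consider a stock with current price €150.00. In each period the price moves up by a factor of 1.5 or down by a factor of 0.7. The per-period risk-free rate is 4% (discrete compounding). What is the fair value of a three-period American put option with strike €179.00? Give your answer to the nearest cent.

€49.50

Risk-neutral probability p = (1 + 0.04 − 0.7)/(1.5 − 0.7) = 0.3400/0.8000 = 0.4250
Terminal stock prices: S_uuu = 506.2, S_uud = 236.2, S_udd = 110.2, S_ddd = 51.45
Terminal payoffs (K − S): max(-327.2, 0) = 0, max(-57.25, 0) = 0, max(68.75, 0) = 68.75, max(127.6, 0) = 127.6
Node uu (S = 337.5): continuation = 1/1.04·[0.4250·0.0000 + 0.5750·0.0000] = 0.0000; exercise value = 0.0000 ≤ continuation, so V_uu = 0.0000
Node ud (S = 157.5): continuation = 1/1.04·[0.4250·0.0000 + 0.5750·68.7500] = 38.0108; exercise value = 21.5000 ≤ continuation, so V_ud = 38.0108
Node dd (S = 73.5): continuation = 1/1.04·[0.4250·68.7500 + 0.5750·127.5500] = 98.6154; exercise value = 105.5000 > continuation, so V_dd = 105.5000 (exercise)
Node u (S = 225): continuation = 1/1.04·[0.4250·0.0000 + 0.5750·38.0108] = 21.0156; exercise value = 0.0000 ≤ continuation, so V_u = 21.0156
Node d (S = 105): continuation = 1/1.04·[0.4250·38.0108 + 0.5750·105.5000] = 73.8626; exercise value = 74.0000 > continuation, so V_d = 74.0000 (exercise)
Node 0 (S = 150): continuation = 1/1.04·[0.4250·21.0156 + 0.5750·74.0000] = 49.5016; exercise value = 29.0000 ≤ continuation, so V_0 = 49.5016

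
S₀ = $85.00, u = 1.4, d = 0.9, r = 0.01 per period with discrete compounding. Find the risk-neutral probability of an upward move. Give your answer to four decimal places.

Risk-neutral probability p = (1 + 0.01 − 0.9)/(1.4 − 0.9) = 0.1100/0.5000 = 0.2200

p = 0.2200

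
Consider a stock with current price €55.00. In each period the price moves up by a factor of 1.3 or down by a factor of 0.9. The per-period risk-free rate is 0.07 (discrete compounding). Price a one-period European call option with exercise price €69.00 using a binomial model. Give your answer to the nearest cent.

€0.99

Risk-neutral probability p = (1 + 0.07 − 0.9)/(1.3 − 0.9) = 0.1700/0.4000 = 0.4250
Terminal stock prices: S_u = 71.5, S_d = 49.5
Terminal payoffs (S − K): max(2.5, 0) = 2.5, max(-19.5, 0) = 0
Node 0 (S = 55): V_0 = 1/1.07·[0.4250·2.5000 + 0.5750·0.0000] = 0.9930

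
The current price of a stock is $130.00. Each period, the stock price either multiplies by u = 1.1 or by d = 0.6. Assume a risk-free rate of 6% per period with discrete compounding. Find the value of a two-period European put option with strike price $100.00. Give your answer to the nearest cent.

$2.16

Risk-neutral probability p = (1 + 0.06 − 0.6)/(1.1 − 0.6) = 0.4600/0.5000 = 0.9200
Terminal stock prices: S_uu = 157.3, S_ud = 85.8, S_dd = 46.8
Terminal payoffs (K − S): max(-57.3, 0) = 0, max(14.2, 0) = 14.2, max(53.2, 0) = 53.2
Node u (S = 143): V_u = 1/1.06·[0.9200·0.0000 + 0.0800·14.2000] = 1.0717
Node d (S = 78): V_d = 1/1.06·[0.9200·14.2000 + 0.0800·53.2000] = 16.3396
Node 0 (S = 130): V_0 = 1/1.06·[0.9200·1.0717 + 0.0800·16.3396] = 2.1633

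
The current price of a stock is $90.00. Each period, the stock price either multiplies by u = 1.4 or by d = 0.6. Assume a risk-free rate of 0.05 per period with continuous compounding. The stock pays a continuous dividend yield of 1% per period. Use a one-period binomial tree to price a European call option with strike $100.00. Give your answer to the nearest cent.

Per-period risk-free factor R = e^0.05 = 1.0513; dividend-adjusted growth = e^(0.05−0.01) = 1.0408.
Risk-neutral probability p = (1.0408 − 0.6)/(1.4 − 0.6) = 0.4408/0.8000 = 0.5510
Terminal stock prices: S_u = 126, S_d = 54
Terminal payoffs (S − K): max(26, 0) = 26, max(-46, 0) = 0
Node 0 (S = 90): V_0 = e^(−0.05)·[0.5510·26.0000 + 0.4490·0.0000] = 13.6276

$13.63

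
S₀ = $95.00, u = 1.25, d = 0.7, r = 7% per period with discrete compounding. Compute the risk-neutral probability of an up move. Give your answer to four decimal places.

p = 0.6727

Risk-neutral probability p = (1 + 0.07 − 0.7)/(1.25 − 0.7) = 0.3700/0.5500 = 0.6727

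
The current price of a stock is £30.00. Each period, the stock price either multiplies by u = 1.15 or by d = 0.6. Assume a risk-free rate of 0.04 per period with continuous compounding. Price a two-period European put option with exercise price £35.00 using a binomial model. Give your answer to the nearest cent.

£5.08

Risk-neutral probability p = (e^0.04 − 0.6)/(1.15 − 0.6) = 0.4408/0.5500 = 0.8015
Terminal stock prices: S_uu = 39.67, S_ud = 20.7, S_dd = 10.8
Terminal payoffs (K − S): max(-4.675, 0) = 0, max(14.3, 0) = 14.3, max(24.2, 0) = 24.2
Node u (S = 34.5): V_u = e^(−0.04)·[0.8015·0.0000 + 0.1985·14.3000] = 2.7276
Node d (S = 18): V_d = e^(−0.04)·[0.8015·14.3000 + 0.1985·24.2000] = 15.6276
Node 0 (S = 30): V_0 = e^(−0.04)·[0.8015·2.7276 + 0.1985·15.6276] = 5.0812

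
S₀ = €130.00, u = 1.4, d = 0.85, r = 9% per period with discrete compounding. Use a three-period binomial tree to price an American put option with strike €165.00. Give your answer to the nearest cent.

Risk-neutral probability p = (1 + 0.09 − 0.85)/(1.4 − 0.85) = 0.2400/0.5500 = 0.4364
Terminal stock prices: S_uuu = 356.7, S_uud = 216.6, S_udd = 131.5, S_ddd = 79.84
Terminal payoffs (K − S): max(-191.7, 0) = 0, max(-51.58, 0) = 0, max(33.51, 0) = 33.51, max(85.16, 0) = 85.16
Node uu (S = 254.8): continuation = 1/1.09·[0.4364·0.0000 + 0.5636·0.0000] = 0.0000; exercise value = 0.0000 ≤ continuation, so V_uu = 0.0000
Node ud (S = 154.7): continuation = 1/1.09·[0.4364·0.0000 + 0.5636·33.5050] = 17.3254; exercise value = 10.3000 ≤ continuation, so V_ud = 17.3254
Node dd (S = 93.92): continuation = 1/1.09·[0.4364·33.5050 + 0.5636·85.1638] = 57.4511; exercise value = 71.0750 > continuation, so V_dd = 71.0750 (exercise)
Node u (S = 182): continuation = 1/1.09·[0.4364·0.0000 + 0.5636·17.3254] = 8.9589; exercise value = 0.0000 ≤ continuation, so V_u = 8.9589
Node d (S = 110.5): continuation = 1/1.09·[0.4364·17.3254 + 0.5636·71.0750] = 43.6886; exercise value = 54.5000 > continuation, so V_d = 54.5000 (exercise)
Node 0 (S = 130): continuation = 1/1.09·[0.4364·8.9589 + 0.5636·54.5000] = 31.7684; exercise value = 35.0000 > continuation, so V_0 = 35.0000 (exercise)

€35.00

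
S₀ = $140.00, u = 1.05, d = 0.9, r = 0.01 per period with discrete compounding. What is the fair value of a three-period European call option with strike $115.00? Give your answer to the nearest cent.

Risk-neutral probability p = (1 + 0.01 − 0.9)/(1.05 − 0.9) = 0.1100/0.1500 = 0.7333
Terminal stock prices: S_uuu = 162.1, S_uud = 138.9, S_udd = 119.1, S_ddd = 102.1
Terminal payoffs (S − K): max(47.07, 0) = 47.07, max(23.91, 0) = 23.91, max(4.07, 0) = 4.07, max(-12.94, 0) = 0
Node uu (S = 154.3): V_uu = 1/1.01·[0.7333·47.0675 + 0.2667·23.9150] = 40.4886
Node ud (S = 132.3): V_ud = 1/1.01·[0.7333·23.9150 + 0.2667·4.0700] = 18.4386
Node dd (S = 113.4): V_dd = 1/1.01·[0.7333·4.0700 + 0.2667·0.0000] = 2.9551
Node u (S = 147): V_u = 1/1.01·[0.7333·40.4886 + 0.2667·18.4386] = 34.2660
Node d (S = 126): V_d = 1/1.01·[0.7333·18.4386 + 0.2667·2.9551] = 14.1680
Node 0 (S = 140): V_0 = 1/1.01·[0.7333·34.2660 + 0.2667·14.1680] = 28.6203

$28.62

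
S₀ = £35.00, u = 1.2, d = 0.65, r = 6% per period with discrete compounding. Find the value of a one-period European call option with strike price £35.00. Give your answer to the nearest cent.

Risk-neutral probability p = (1 + 0.06 − 0.65)/(1.2 − 0.65) = 0.4100/0.5500 = 0.7455
Terminal stock prices: S_u = 42, S_d = 22.75
Terminal payoffs (S − K): max(7, 0) = 7, max(-12.25, 0) = 0
Node 0 (S = 35): V_0 = 1/1.06·[0.7455·7.0000 + 0.2545·0.0000] = 4.9228

£4.92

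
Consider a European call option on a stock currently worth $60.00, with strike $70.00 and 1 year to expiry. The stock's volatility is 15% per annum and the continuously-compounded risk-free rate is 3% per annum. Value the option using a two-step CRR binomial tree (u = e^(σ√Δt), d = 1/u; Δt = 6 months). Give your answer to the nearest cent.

$1.20

CRR parameters: u = e^(σ√Δt) = e^(0.15·√0.5) = 1.1119, d = 1/u = 0.8994
Per-period rate: rΔt = 0.03·0.5 = 0.015, so R = e^0.015 = 1.0151
Risk-neutral probability p = (e^0.015 − 0.8994)/(1.1119 − 0.8994) = 0.1157/0.2125 = 0.5446
Terminal stock prices: S_uu = 74.18, S_ud = 60, S_dd = 48.53
Terminal payoffs (S − K): max(4.179, 0) = 4.179, max(-10, 0) = 0, max(-21.47, 0) = 0
Node u (S = 66.71): V_u = e^(−0.015)·[0.5446·4.1787 + 0.4554·0.0000] = 2.2419
Node d (S = 53.96): V_d = e^(−0.015)·[0.5446·0.0000 + 0.4554·0.0000] = 0.0000
Node 0 (S = 60): V_0 = e^(−0.015)·[0.5446·2.2419 + 0.4554·0.0000] = 1.2028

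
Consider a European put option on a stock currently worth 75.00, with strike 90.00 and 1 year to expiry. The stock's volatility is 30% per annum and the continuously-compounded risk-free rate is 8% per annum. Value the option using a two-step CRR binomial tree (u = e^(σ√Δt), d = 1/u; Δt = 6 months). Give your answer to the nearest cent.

14.78

CRR parameters: u = e^(σ√Δt) = e^(0.3·√0.5) = 1.2363, d = 1/u = 0.8089
Per-period rate: rΔt = 0.08·0.5 = 0.04, so R = e^0.04 = 1.0408
Risk-neutral probability p = (e^0.04 − 0.8089)/(1.2363 − 0.8089) = 0.2320/0.4275 = 0.5426
Terminal stock prices: S_uu = 114.6, S_ud = 75, S_dd = 49.07
Terminal payoffs (K − S): max(-24.63, 0) = 0, max(15, 0) = 15, max(40.93, 0) = 40.93
Node u (S = 92.72): V_u = e^(−0.04)·[0.5426·0.0000 + 0.4574·15.0000] = 6.5914
Node d (S = 60.66): V_d = e^(−0.04)·[0.5426·15.0000 + 0.4574·40.9312] = 25.8067
Node 0 (S = 75): V_0 = e^(−0.04)·[0.5426·6.5914 + 0.4574·25.8067] = 14.7767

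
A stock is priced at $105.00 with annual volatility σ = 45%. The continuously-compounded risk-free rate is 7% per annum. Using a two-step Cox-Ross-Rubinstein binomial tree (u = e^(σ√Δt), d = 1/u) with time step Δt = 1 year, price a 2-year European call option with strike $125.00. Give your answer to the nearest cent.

CRR parameters: u = e^(σ√Δt) = e^(0.45·√1) = 1.5683, d = 1/u = 0.6376
Per-period rate: rΔt = 0.07·1 = 0.07, so R = e^0.07 = 1.0725
Risk-neutral probability p = (e^0.07 − 0.6376)/(1.5683 − 0.6376) = 0.4349/0.9307 = 0.4673
Terminal stock prices: S_uu = 258.3, S_ud = 105, S_dd = 42.69
Terminal payoffs (S − K): max(133.3, 0) = 133.3, max(-20, 0) = 0, max(-82.31, 0) = 0
Node u (S = 164.7): V_u = e^(−0.07)·[0.4673·133.2583 + 0.5327·0.0000] = 58.0578
Node d (S = 66.95): V_d = e^(−0.07)·[0.4673·0.0000 + 0.5327·0.0000] = 0.0000
Node 0 (S = 105): V_0 = e^(−0.07)·[0.4673·58.0578 + 0.5327·0.0000] = 25.2946

$25.29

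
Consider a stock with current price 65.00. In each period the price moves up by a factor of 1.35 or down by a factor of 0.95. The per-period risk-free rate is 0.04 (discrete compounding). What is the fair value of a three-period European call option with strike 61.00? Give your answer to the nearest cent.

Risk-neutral probability p = (1 + 0.04 − 0.95)/(1.35 − 0.95) = 0.0900/0.4000 = 0.2250
Terminal stock prices: S_uuu = 159.9, S_uud = 112.5, S_udd = 79.19, S_ddd = 55.73
Terminal payoffs (S − K): max(98.92, 0) = 98.92, max(51.54, 0) = 51.54, max(18.19, 0) = 18.19, max(-5.271, 0) = 0
Node uu (S = 118.5): V_uu = 1/1.04·[0.2250·98.9244 + 0.7750·51.5394] = 59.8087
Node ud (S = 83.36): V_ud = 1/1.04·[0.2250·51.5394 + 0.7750·18.1944] = 24.7087
Node dd (S = 58.66): V_dd = 1/1.04·[0.2250·18.1944 + 0.7750·0.0000] = 3.9363
Node u (S = 87.75): V_u = 1/1.04·[0.2250·59.8087 + 0.7750·24.7087] = 31.3521
Node d (S = 61.75): V_d = 1/1.04·[0.2250·24.7087 + 0.7750·3.9363] = 8.2789
Node 0 (S = 65): V_0 = 1/1.04·[0.2250·31.3521 + 0.7750·8.2789] = 12.9523

12.95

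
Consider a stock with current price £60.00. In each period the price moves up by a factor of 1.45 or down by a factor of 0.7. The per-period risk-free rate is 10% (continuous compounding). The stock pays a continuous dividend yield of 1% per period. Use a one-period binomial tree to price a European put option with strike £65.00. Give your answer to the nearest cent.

Per-period risk-free factor R = e^0.1 = 1.1052; dividend-adjusted growth = e^(0.1−0.01) = 1.0942.
Risk-neutral probability p = (1.0942 − 0.7)/(1.45 − 0.7) = 0.3942/0.7500 = 0.5256
Terminal stock prices: S_u = 87, S_d = 42
Terminal payoffs (K − S): max(-22, 0) = 0, max(23, 0) = 23
Node 0 (S = 60): V_0 = e^(−0.1)·[0.5256·0.0000 + 0.4744·23.0000] = 9.8736

£9.87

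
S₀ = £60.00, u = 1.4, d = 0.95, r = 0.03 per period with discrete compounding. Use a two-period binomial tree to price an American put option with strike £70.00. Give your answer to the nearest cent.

Risk-neutral probability p = (1 + 0.03 − 0.95)/(1.4 − 0.95) = 0.0800/0.4500 = 0.1778
Terminal stock prices: S_uu = 117.6, S_ud = 79.8, S_dd = 54.15
Terminal payoffs (K − S): max(-47.6, 0) = 0, max(-9.8, 0) = 0, max(15.85, 0) = 15.85
Node u (S = 84): continuation = 1/1.03·[0.1778·0.0000 + 0.8222·0.0000] = 0.0000; exercise value = 0.0000 ≤ continuation, so V_u = 0.0000
Node d (S = 57): continuation = 1/1.03·[0.1778·0.0000 + 0.8222·15.8500] = 12.6526; exercise value = 13.0000 > continuation, so V_d = 13.0000 (exercise)
Node 0 (S = 60): continuation = 1/1.03·[0.1778·0.0000 + 0.8222·13.0000] = 10.3776; exercise value = 10.0000 ≤ continuation, so V_0 = 10.3776

£10.38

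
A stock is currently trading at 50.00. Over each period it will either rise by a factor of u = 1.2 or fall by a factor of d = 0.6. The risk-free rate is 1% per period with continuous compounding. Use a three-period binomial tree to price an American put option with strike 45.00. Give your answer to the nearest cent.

Risk-neutral probability p = (e^0.01 − 0.6)/(1.2 − 0.6) = 0.4101/0.6000 = 0.6834
Terminal stock prices: S_uuu = 86.4, S_uud = 43.2, S_udd = 21.6, S_ddd = 10.8
Terminal payoffs (K − S): max(-41.4, 0) = 0, max(1.8, 0) = 1.8, max(23.4, 0) = 23.4, max(34.2, 0) = 34.2
Node uu (S = 72): continuation = e^(−0.01)·[0.6834·0.0000 + 0.3166·1.8000] = 0.5642; exercise value = 0.0000 ≤ continuation, so V_uu = 0.5642
Node ud (S = 36): continuation = e^(−0.01)·[0.6834·1.8000 + 0.3166·23.4000] = 8.5522; exercise value = 9.0000 > continuation, so V_ud = 9.0000 (exercise)
Node dd (S = 18): continuation = e^(−0.01)·[0.6834·23.4000 + 0.3166·34.2000] = 26.5522; exercise value = 27.0000 > continuation, so V_dd = 27.0000 (exercise)
Node u (S = 60): continuation = e^(−0.01)·[0.6834·0.5642 + 0.3166·9.0000] = 3.2026; exercise value = 0.0000 ≤ continuation, so V_u = 3.2026
Node d (S = 30): continuation = e^(−0.01)·[0.6834·9.0000 + 0.3166·27.0000] = 14.5522; exercise value = 15.0000 > continuation, so V_d = 15.0000 (exercise)
Node 0 (S = 50): continuation = e^(−0.01)·[0.6834·3.2026 + 0.3166·15.0000] = 6.8684; exercise value = 0.0000 ≤ continuation, so V_0 = 6.8684

6.87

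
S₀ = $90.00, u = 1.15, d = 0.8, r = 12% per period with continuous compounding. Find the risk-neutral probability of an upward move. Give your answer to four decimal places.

p = 0.9357

Risk-neutral probability p = (e^0.12 − 0.8)/(1.15 − 0.8) = 0.3275/0.3500 = 0.9357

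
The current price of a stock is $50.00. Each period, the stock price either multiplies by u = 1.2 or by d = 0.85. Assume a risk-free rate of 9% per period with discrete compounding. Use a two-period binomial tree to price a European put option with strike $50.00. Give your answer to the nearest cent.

$1.15

Risk-neutral probability p = (1 + 0.09 − 0.85)/(1.2 − 0.85) = 0.2400/0.3500 = 0.6857
Terminal stock prices: S_uu = 72, S_ud = 51, S_dd = 36.12
Terminal payoffs (K − S): max(-22, 0) = 0, max(-1, 0) = 0, max(13.88, 0) = 13.88
Node u (S = 60): V_u = 1/1.09·[0.6857·0.0000 + 0.3143·0.0000] = 0.0000
Node d (S = 42.5): V_d = 1/1.09·[0.6857·0.0000 + 0.3143·13.8750] = 4.0007
Node 0 (S = 50): V_0 = 1/1.09·[0.6857·0.0000 + 0.3143·4.0007] = 1.1535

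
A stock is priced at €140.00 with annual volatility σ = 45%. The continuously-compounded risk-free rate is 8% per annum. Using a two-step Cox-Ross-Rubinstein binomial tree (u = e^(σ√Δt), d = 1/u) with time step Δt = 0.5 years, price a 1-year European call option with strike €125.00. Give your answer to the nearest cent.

€37.12

CRR parameters: u = e^(σ√Δt) = e^(0.45·√0.5) = 1.3746, d = 1/u = 0.7275
Per-period rate: rΔt = 0.08·0.5 = 0.04, so R = e^0.04 = 1.0408
Risk-neutral probability p = (e^0.04 − 0.7275)/(1.3746 − 0.7275) = 0.3134/0.6472 = 0.4842
Terminal stock prices: S_uu = 264.6, S_ud = 140, S_dd = 74.09
Terminal payoffs (S − K): max(139.6, 0) = 139.6, max(15, 0) = 15, max(-50.91, 0) = 0
Node u (S = 192.5): V_u = e^(−0.04)·[0.4842·139.5522 + 0.5158·15.0000] = 72.3521
Node d (S = 101.8): V_d = e^(−0.04)·[0.4842·15.0000 + 0.5158·0.0000] = 6.9778
Node 0 (S = 140): V_0 = e^(−0.04)·[0.4842·72.3521 + 0.5158·6.9778] = 37.1156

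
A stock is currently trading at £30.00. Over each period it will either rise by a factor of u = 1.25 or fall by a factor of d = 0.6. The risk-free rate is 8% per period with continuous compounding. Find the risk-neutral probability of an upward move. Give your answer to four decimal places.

Risk-neutral probability p = (e^0.08 − 0.6)/(1.25 − 0.6) = 0.4833/0.6500 = 0.7435

p = 0.7435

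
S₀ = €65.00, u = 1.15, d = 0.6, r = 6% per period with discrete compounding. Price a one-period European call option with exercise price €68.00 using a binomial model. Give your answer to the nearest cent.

€5.33

Risk-neutral probability p = (1 + 0.06 − 0.6)/(1.15 − 0.6) = 0.4600/0.5500 = 0.8364
Terminal stock prices: S_u = 74.75, S_d = 39
Terminal payoffs (S − K): max(6.75, 0) = 6.75, max(-29, 0) = 0
Node 0 (S = 65): V_0 = 1/1.06·[0.8364·6.7500 + 0.1636·0.0000] = 5.3259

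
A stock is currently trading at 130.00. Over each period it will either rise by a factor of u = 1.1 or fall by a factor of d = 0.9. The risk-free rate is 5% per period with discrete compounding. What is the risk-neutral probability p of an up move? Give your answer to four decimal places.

p = 0.7500

Risk-neutral probability p = (1 + 0.05 − 0.9)/(1.1 − 0.9) = 0.1500/0.2000 = 0.7500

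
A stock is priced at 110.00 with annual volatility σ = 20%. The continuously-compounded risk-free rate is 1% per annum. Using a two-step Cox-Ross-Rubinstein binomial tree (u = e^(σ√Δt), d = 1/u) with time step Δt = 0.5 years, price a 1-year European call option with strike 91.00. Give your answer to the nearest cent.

22.05

CRR parameters: u = e^(σ√Δt) = e^(0.2·√0.5) = 1.1519, d = 1/u = 0.8681
Per-period rate: rΔt = 0.01·0.5 = 0.005, so R = e^0.005 = 1.0050
Risk-neutral probability p = (e^0.005 − 0.8681)/(1.1519 − 0.8681) = 0.1369/0.2838 = 0.4824
Terminal stock prices: S_uu = 146, S_ud = 110, S_dd = 82.9
Terminal payoffs (S − K): max(54.96, 0) = 54.96, max(19, 0) = 19, max(-8.1, 0) = 0
Node u (S = 126.7): V_u = e^(−0.005)·[0.4824·54.9586 + 0.5176·19.0000] = 36.1640
Node d (S = 95.49): V_d = e^(−0.005)·[0.4824·19.0000 + 0.5176·0.0000] = 9.1193
Node 0 (S = 110): V_0 = e^(−0.005)·[0.4824·36.1640 + 0.5176·9.1193] = 22.0542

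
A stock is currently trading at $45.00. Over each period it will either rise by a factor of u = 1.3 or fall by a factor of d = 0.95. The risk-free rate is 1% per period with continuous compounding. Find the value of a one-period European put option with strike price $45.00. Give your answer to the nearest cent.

$1.85

Risk-neutral probability p = (e^0.01 − 0.95)/(1.3 − 0.95) = 0.0601/0.3500 = 0.1716
Terminal stock prices: S_u = 58.5, S_d = 42.75
Terminal payoffs (K − S): max(-13.5, 0) = 0, max(2.25, 0) = 2.25
Node 0 (S = 45): V_0 = e^(−0.01)·[0.1716·0.0000 + 0.8284·2.2500] = 1.8454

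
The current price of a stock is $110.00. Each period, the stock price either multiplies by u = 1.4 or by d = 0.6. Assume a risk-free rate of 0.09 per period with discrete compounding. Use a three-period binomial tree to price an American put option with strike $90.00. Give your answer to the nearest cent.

Risk-neutral probability p = (1 + 0.09 − 0.6)/(1.4 − 0.6) = 0.4900/0.8000 = 0.6125
Terminal stock prices: S_uuu = 301.8, S_uud = 129.4, S_udd = 55.44, S_ddd = 23.76
Terminal payoffs (K − S): max(-211.8, 0) = 0, max(-39.36, 0) = 0, max(34.56, 0) = 34.56, max(66.24, 0) = 66.24
Node uu (S = 215.6): continuation = 1/1.09·[0.6125·0.0000 + 0.3875·0.0000] = 0.0000; exercise value = 0.0000 ≤ continuation, so V_uu = 0.0000
Node ud (S = 92.4): continuation = 1/1.09·[0.6125·0.0000 + 0.3875·34.5600] = 12.2862; exercise value = 0.0000 ≤ continuation, so V_ud = 12.2862
Node dd (S = 39.6): continuation = 1/1.09·[0.6125·34.5600 + 0.3875·66.2400] = 42.9688; exercise value = 50.4000 > continuation, so V_dd = 50.4000 (exercise)
Node u (S = 154): continuation = 1/1.09·[0.6125·0.0000 + 0.3875·12.2862] = 4.3678; exercise value = 0.0000 ≤ continuation, so V_u = 4.3678
Node d (S = 66): continuation = 1/1.09·[0.6125·12.2862 + 0.3875·50.4000] = 24.8214; exercise value = 24.0000 ≤ continuation, so V_d = 24.8214
Node 0 (S = 110): continuation = 1/1.09·[0.6125·4.3678 + 0.3875·24.8214] = 11.2785; exercise value = 0.0000 ≤ continuation, so V_0 = 11.2785

$11.28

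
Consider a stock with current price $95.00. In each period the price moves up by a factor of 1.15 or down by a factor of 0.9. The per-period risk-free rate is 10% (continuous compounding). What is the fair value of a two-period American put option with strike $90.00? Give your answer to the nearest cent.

Risk-neutral probability p = (e^0.1 − 0.9)/(1.15 − 0.9) = 0.2052/0.2500 = 0.8207
Terminal stock prices: S_uu = 125.6, S_ud = 98.32, S_dd = 76.95
Terminal payoffs (K − S): max(-35.64, 0) = 0, max(-8.325, 0) = 0, max(13.05, 0) = 13.05
Node u (S = 109.2): continuation = e^(−0.1)·[0.8207·0.0000 + 0.1793·0.0000] = 0.0000; exercise value = 0.0000 ≤ continuation, so V_u = 0.0000
Node d (S = 85.5): continuation = e^(−0.1)·[0.8207·0.0000 + 0.1793·13.0500] = 2.1174; exercise value = 4.5000 > continuation, so V_d = 4.5000 (exercise)
Node 0 (S = 95): continuation = e^(−0.1)·[0.8207·0.0000 + 0.1793·4.5000] = 0.7301; exercise value = 0.0000 ≤ continuation, so V_0 = 0.7301

$0.73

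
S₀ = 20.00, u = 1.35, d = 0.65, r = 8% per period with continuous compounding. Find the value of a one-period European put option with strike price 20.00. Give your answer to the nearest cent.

2.46

Risk-neutral probability p = (e^0.08 − 0.65)/(1.35 − 0.65) = 0.4333/0.7000 = 0.6190
Terminal stock prices: S_u = 27, S_d = 13
Terminal payoffs (K − S): max(-7, 0) = 0, max(7, 0) = 7
Node 0 (S = 20): V_0 = e^(−0.08)·[0.6190·0.0000 + 0.3810·7.0000] = 2.4621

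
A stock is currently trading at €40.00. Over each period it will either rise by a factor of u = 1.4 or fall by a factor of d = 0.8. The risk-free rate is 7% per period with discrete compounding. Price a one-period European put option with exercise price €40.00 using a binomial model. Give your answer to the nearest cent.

€4.11

Risk-neutral probability p = (1 + 0.07 − 0.8)/(1.4 − 0.8) = 0.2700/0.6000 = 0.4500
Terminal stock prices: S_u = 56, S_d = 32
Terminal payoffs (K − S): max(-16, 0) = 0, max(8, 0) = 8
Node 0 (S = 40): V_0 = 1/1.07·[0.4500·0.0000 + 0.5500·8.0000] = 4.1121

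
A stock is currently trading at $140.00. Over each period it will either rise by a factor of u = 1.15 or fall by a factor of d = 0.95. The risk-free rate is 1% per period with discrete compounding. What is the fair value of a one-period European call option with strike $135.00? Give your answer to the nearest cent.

Risk-neutral probability p = (1 + 0.01 − 0.95)/(1.15 − 0.95) = 0.0600/0.2000 = 0.3000
Terminal stock prices: S_u = 161, S_d = 133
Terminal payoffs (S − K): max(26, 0) = 26, max(-2, 0) = 0
Node 0 (S = 140): V_0 = 1/1.01·[0.3000·26.0000 + 0.7000·0.0000] = 7.7228

$7.72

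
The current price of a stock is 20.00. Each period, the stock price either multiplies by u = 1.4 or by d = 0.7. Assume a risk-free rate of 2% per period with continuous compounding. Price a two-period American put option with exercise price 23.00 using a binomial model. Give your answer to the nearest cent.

5.60

Risk-neutral probability p = (e^0.02 − 0.7)/(1.4 − 0.7) = 0.3202/0.7000 = 0.4574
Terminal stock prices: S_uu = 39.2, S_ud = 19.6, S_dd = 9.8
Terminal payoffs (K − S): max(-16.2, 0) = 0, max(3.4, 0) = 3.4, max(13.2, 0) = 13.2
Node u (S = 28): continuation = e^(−0.02)·[0.4574·0.0000 + 0.5426·3.4000] = 1.8082; exercise value = 0.0000 ≤ continuation, so V_u = 1.8082
Node d (S = 14): continuation = e^(−0.02)·[0.4574·3.4000 + 0.5426·13.2000] = 8.5446; exercise value = 9.0000 > continuation, so V_d = 9.0000 (exercise)
Node 0 (S = 20): continuation = e^(−0.02)·[0.4574·1.8082 + 0.5426·9.0000] = 5.5972; exercise value = 3.0000 ≤ continuation, so V_0 = 5.5972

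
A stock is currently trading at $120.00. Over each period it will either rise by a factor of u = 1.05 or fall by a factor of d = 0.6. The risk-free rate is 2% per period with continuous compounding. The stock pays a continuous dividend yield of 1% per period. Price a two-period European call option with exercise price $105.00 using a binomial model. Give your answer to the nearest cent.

$21.78

Per-period risk-free factor R = e^0.02 = 1.0202; dividend-adjusted growth = e^(0.02−0.01) = 1.0101.
Risk-neutral probability p = (1.0101 − 0.6)/(1.05 − 0.6) = 0.4101/0.4500 = 0.9112
Terminal stock prices: S_uu = 132.3, S_ud = 75.6, S_dd = 43.2
Terminal payoffs (S − K): max(27.3, 0) = 27.3, max(-29.4, 0) = 0, max(-61.8, 0) = 0
Node u (S = 126): V_u = e^(−0.02)·[0.9112·27.3000 + 0.0888·0.0000] = 24.3838
Node d (S = 72): V_d = e^(−0.02)·[0.9112·0.0000 + 0.0888·0.0000] = 0.0000
Node 0 (S = 120): V_0 = e^(−0.02)·[0.9112·24.3838 + 0.0888·0.0000] = 21.7791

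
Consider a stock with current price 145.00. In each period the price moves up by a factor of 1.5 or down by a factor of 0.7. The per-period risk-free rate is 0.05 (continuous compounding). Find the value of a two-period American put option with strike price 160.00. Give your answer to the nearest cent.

32.94

Risk-neutral probability p = (e^0.05 − 0.7)/(1.5 − 0.7) = 0.3513/0.8000 = 0.4391
Terminal stock prices: S_uu = 326.2, S_ud = 152.2, S_dd = 71.05
Terminal payoffs (K − S): max(-166.2, 0) = 0, max(7.75, 0) = 7.75, max(88.95, 0) = 88.95
Node u (S = 217.5): continuation = e^(−0.05)·[0.4391·0.0000 + 0.5609·7.7500] = 4.1351; exercise value = 0.0000 ≤ continuation, so V_u = 4.1351
Node d (S = 101.5): continuation = e^(−0.05)·[0.4391·7.7500 + 0.5609·88.9500] = 50.6967; exercise value = 58.5000 > continuation, so V_d = 58.5000 (exercise)
Node 0 (S = 145): continuation = e^(−0.05)·[0.4391·4.1351 + 0.5609·58.5000] = 32.9401; exercise value = 15.0000 ≤ continuation, so V_0 = 32.9401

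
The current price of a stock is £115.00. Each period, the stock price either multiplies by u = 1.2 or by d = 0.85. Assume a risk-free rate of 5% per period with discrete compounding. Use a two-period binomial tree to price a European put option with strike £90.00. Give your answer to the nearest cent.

£1.15

Risk-neutral probability p = (1 + 0.05 − 0.85)/(1.2 − 0.85) = 0.2000/0.3500 = 0.5714
Terminal stock prices: S_uu = 165.6, S_ud = 117.3, S_dd = 83.09
Terminal payoffs (K − S): max(-75.6, 0) = 0, max(-27.3, 0) = 0, max(6.913, 0) = 6.913
Node u (S = 138): V_u = 1/1.05·[0.5714·0.0000 + 0.4286·0.0000] = 0.0000
Node d (S = 97.75): V_d = 1/1.05·[0.5714·0.0000 + 0.4286·6.9125] = 2.8214
Node 0 (S = 115): V_0 = 1/1.05·[0.5714·0.0000 + 0.4286·2.8214] = 1.1516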